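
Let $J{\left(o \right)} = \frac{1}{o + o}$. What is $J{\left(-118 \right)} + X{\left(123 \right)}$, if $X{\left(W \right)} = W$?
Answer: $\frac{29027}{236} \approx 123.0$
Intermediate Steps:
$J{\left(o \right)} = \frac{1}{2 o}$
$J{\left(-118 \right)} + X{\left(123 \right)} = \frac{1}{2 \left(-118\right)} + 123 = \frac{1}{2} \left(- \frac{1}{118}\right) + 123 = - \frac{1}{236} + 123 = \frac{29027}{236}$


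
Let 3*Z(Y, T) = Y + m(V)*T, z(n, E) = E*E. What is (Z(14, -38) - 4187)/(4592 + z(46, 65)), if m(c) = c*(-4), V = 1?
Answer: -12395/26451 ≈ -0.46860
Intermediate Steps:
m(c) = -4*c
z(n, E) = E**2
Z(Y, T) = -4*T/3 + Y/3 (Z(Y, T) = (Y + (-4*1)*T)/3 = (Y - 4*T)/3 = -4*T/3 + Y/3)
(Z(14, -38) - 4187)/(4592 + z(46, 65)) = ((-4/3*(-38) + (1/3)*14) - 4187)/(4592 + 65**2) = ((152/3 + 14/3) - 4187)/(4592 + 4225) = (166/3 - 4187)/8817 = -12395/3*1/8817 = -12395/26451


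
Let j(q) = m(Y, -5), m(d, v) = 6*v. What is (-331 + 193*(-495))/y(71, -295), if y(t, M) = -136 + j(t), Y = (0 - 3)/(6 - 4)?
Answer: 47933/83 ≈ 577.51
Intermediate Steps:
Y = -3/2 ≈ -1.5000
j(q) = -30 (j(q) = 6*(-5) = -30)
y(t, M) = -166 (y(t, M) = -136 - 30 = -166)
(-331 + 193*(-495))/y(71, -295) = (-331 + 193*(-495))/(-166) = (-331 - 95535)*(-1/166) = -95866*(-1/166) = 47933/83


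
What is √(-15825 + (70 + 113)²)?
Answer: 16*√69 ≈ 132.91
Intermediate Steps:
√(-15825 + (70 + 113)²) = √(-15825 + 183²) = √(-15825 + 33489) = √17664 = 16*√69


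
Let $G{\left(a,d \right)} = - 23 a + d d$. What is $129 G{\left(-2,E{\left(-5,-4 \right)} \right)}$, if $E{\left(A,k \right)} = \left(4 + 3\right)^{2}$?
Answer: $315663$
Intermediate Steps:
$E{\left(A,k \right)} = 49$ ($E{\left(A,k \right)} = 7^{2} = 49$)
$G{\left(a,d \right)} = d^{2} - 23 a$ ($G{\left(a,d \right)} = - 23 a + d^{2} = d^{2} - 23 a$)
$129 G{\left(-2,E{\left(-5,-4 \right)} \right)} = 129 \left(49^{2} - -46\right) = 129 \left(2401 + 46\right) = 129 \cdot 2447 = 315663$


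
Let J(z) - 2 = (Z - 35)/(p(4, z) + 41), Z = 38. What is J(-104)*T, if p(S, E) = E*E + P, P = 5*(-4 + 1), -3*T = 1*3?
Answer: -7229/3614 ≈ -2.0003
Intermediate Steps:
T = -1 (T = -3/3 = -⅓*3 = -1)
P = -15 (P = 5*(-3) = -15)
p(S, E) = -15 + E² (p(S, E) = E*E - 15 = E² - 15 = -15 + E²)
J(z) = 2 + 3/(26 + z²) (J(z) = 2 + (38 - 35)/((-15 + z²) + 41) = 2 + 3/(26 + z²))
J(-104)*T = ((55 + 2*(-104)²)/(26 + (-104)²))*(-1) = ((55 + 2*10816)/(26 + 10816))*(-1) = ((55 + 21632)/10842)*(-1) = ((1/10842)*21687)*(-1) = (7229/3614)*(-1) = -7229/3614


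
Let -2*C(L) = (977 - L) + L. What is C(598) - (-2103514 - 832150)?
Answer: 5870351/2 ≈ 2.9352e+6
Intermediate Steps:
C(L) = -977/2 (C(L) = -((977 - L) + L)/2 = -1/2*977 = -977/2)
C(598) - (-2103514 - 832150) = -977/2 - (-2103514 - 832150) = -977/2 - 1*(-2935664) = -977/2 + 2935664 = 5870351/2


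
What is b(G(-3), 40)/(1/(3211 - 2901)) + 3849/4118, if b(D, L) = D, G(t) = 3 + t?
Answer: 3849/4118 ≈ 0.93468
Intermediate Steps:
b(G(-3), 40)/(1/(3211 - 2901)) + 3849/4118 = (3 - 3)/(1/(3211 - 2901)) + 3849/4118 = 0/(1/310) + 3849*(1/4118) = 0/(1/310) + 3849/4118 = 0*310 + 3849/4118 = 0 + 3849/4118 = 3849/4118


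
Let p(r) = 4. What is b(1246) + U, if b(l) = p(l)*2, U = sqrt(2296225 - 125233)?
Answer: 8 + 4*sqrt(135687) ≈ 1481.4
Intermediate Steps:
U = 4*sqrt(135687) (U = sqrt(2170992) = 4*sqrt(135687) ≈ 1473.4)
b(l) = 8 (b(l) = 4*2 = 8)
b(1246) + U = 8 + 4*sqrt(135687)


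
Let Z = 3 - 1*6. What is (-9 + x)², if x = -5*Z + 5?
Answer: 121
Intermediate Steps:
Z = -3 (Z = 3 - 6 = -3)
x = 20 (x = -5*(-3) + 5 = 15 + 5 = 20)
(-9 + x)² = (-9 + 20)² = 11² = 121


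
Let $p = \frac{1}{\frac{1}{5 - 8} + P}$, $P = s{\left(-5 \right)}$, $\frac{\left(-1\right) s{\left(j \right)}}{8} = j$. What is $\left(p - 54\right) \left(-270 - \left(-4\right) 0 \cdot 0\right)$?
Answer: $\frac{1734210}{119} \approx 14573.0$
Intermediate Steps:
$s{\left(j \right)} = - 8 j$
$P = 40$ ($P = \left(-8\right) \left(-5\right) = 40$)
$p = \frac{3}{119}$ ($p = \frac{1}{\frac{1}{5 - 8} + 40} = \frac{1}{\frac{1}{-3} + 40} = \frac{1}{- \frac{1}{3} + 40} = \frac{1}{\frac{119}{3}} = \frac{3}{119} \approx 0.02521$)
$\left(p - 54\right) \left(-270 - \left(-4\right) 0 \cdot 0\right) = \left(\frac{3}{119} - 54\right) \left(-270 - \left(-4\right) 0 \cdot 0\right) = \left(\frac{3}{119} - 54\right) \left(-270 - 0 \cdot 0\right) = - \frac{6423 \left(-270 - 0\right)}{119} = - \frac{6423 \left(-270 + 0\right)}{119} = \left(- \frac{6423}{119}\right) \left(-270\right) = \frac{1734210}{119}$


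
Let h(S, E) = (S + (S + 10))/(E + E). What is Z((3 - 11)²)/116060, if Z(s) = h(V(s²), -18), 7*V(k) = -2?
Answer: -11/4874520 ≈ -2.2566e-6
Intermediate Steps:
V(k) = -2/7 (V(k) = (⅐)*(-2) = -2/7)
h(S, E) = (10 + 2*S)/(2*E) (h(S, E) = (S + (10 + S))/((2*E)) = (10 + 2*S)*(1/(2*E)) = (10 + 2*S)/(2*E))
Z(s) = -11/42 (Z(s) = (5 - 2/7)/(-18) = -1/18*33/7 = -11/42)
Z((3 - 11)²)/116060 = -11/42/116060 = -11/42*1/116060 = -11/4874520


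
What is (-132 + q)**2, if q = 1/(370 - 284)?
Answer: 128845201/7396 ≈ 17421.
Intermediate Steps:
q = 1/86 ≈ 0.011628
(-132 + q)**2 = (-132 + 1/86)**2 = (-11351/86)**2 = 128845201/7396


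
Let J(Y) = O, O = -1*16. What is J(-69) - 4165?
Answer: -4181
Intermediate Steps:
O = -16
J(Y) = -16
J(-69) - 4165 = -16 - 4165 = -4181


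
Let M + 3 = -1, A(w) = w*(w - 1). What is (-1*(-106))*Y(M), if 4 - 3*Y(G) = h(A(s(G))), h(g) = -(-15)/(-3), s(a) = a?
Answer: 318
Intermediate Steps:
A(w) = w*(-1 + w)
M = -4 (M = -3 - 1 = -4)
h(g) = -5 (h(g) = -(-15)*(-1)/3 = -3*5/3 = -5)
Y(G) = 3 (Y(G) = 4/3 - ⅓*(-5) = 4/3 + 5/3 = 3)
(-1*(-106))*Y(M) = -1*(-106)*3 = 106*3 = 318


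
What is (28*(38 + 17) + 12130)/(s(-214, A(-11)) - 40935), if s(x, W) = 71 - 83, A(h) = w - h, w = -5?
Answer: -13670/40947 ≈ -0.33385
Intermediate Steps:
A(h) = -5 - h
s(x, W) = -12
(28*(38 + 17) + 12130)/(s(-214, A(-11)) - 40935) = (28*(38 + 17) + 12130)/(-12 - 40935) = (28*55 + 12130)/(-40947) = (1540 + 12130)*(-1/40947) = 13670*(-1/40947) = -13670/40947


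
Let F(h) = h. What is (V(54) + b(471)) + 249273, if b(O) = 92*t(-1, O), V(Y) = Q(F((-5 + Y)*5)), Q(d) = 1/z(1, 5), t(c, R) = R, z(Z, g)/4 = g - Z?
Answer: 4681681/16 ≈ 2.9261e+5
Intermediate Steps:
z(Z, g) = -4*Z + 4*g (z(Z, g) = 4*(g - Z) = -4*Z + 4*g)
Q(d) = 1/16 (Q(d) = 1/(-4*1 + 4*5) = 1/(-4 + 20) = 1/16)
V(Y) = 1/16
b(O) = 92*O
(V(54) + b(471)) + 249273 = (1/16 + 92*471) + 249273 = (1/16 + 43332) + 249273 = 693313/16 + 249273 = 4681681/16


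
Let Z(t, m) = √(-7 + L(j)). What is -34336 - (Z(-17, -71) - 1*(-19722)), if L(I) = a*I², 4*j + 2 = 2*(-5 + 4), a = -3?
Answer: -54058 - I*√10 ≈ -54058.0 - 3.1623*I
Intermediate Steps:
j = -1 (j = -½ + (2*(-5 + 4))/4 = -½ + (2*(-1))/4 = -½ + (¼)*(-2) = -½ - ½ = -1)
L(I) = -3*I²
Z(t, m) = I*√10 (Z(t, m) = √(-7 - 3*(-1)²) = √(-7 - 3*1) = √(-7 - 3) = √(-10) = I*√10)
-34336 - (Z(-17, -71) - 1*(-19722)) = -34336 - (I*√10 - 1*(-19722)) = -34336 - (I*√10 + 19722) = -34336 - (19722 + I*√10) = -34336 + (-19722 - I*√10) = -54058 - I*√10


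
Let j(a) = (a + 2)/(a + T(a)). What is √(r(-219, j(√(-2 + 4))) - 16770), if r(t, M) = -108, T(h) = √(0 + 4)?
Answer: I*√16878 ≈ 129.92*I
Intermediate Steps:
T(h) = 2 (T(h) = √4 = 2)
j(a) = 1 (j(a) = (a + 2)/(a + 2) = (2 + a)/(2 + a) = 1)
√(r(-219, j(√(-2 + 4))) - 16770) = √(-108 - 16770) = √(-16878) = I*√16878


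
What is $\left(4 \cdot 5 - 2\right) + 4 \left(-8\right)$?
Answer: $-14$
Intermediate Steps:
$\left(4 \cdot 5 - 2\right) + 4 \left(-8\right) = \left(20 - 2\right) - 32 = 18 - 32 = -14$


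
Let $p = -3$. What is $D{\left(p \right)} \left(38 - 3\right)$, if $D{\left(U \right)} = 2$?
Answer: $70$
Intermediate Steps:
$D{\left(p \right)} \left(38 - 3\right) = 2 \left(38 - 3\right) = 2 \cdot 35 = 70$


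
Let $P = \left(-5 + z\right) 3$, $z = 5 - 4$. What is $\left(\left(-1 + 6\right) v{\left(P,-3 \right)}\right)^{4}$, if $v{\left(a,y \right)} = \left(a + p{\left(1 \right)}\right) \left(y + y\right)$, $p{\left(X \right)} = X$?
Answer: $11859210000$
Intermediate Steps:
$z = 1$ ($z = 5 - 4 = 1$)
$P = -12$ ($P = \left(-5 + 1\right) 3 = \left(-4\right) 3 = -12$)
$v{\left(a,y \right)} = 2 y \left(1 + a\right)$ ($v{\left(a,y \right)} = \left(a + 1\right) \left(y + y\right) = \left(1 + a\right) 2 y = 2 y \left(1 + a\right)$)
$\left(\left(-1 + 6\right) v{\left(P,-3 \right)}\right)^{4} = \left(\left(-1 + 6\right) 2 \left(-3\right) \left(1 - 12\right)\right)^{4} = \left(5 \cdot 2 \left(-3\right) \left(-11\right)\right)^{4} = \left(5 \cdot 66\right)^{4} = 330^{4} = 11859210000$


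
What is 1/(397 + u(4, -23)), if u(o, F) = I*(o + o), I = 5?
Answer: 1/437 ≈ 0.0022883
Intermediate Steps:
u(o, F) = 10*o (u(o, F) = 5*(o + o) = 5*(2*o) = 10*o)
1/(397 + u(4, -23)) = 1/(397 + 10*4) = 1/(397 + 40) = 1/437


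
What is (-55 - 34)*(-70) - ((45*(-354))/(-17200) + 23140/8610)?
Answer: 9220779947/1480920 ≈ 6226.4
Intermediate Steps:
(-55 - 34)*(-70) - ((45*(-354))/(-17200) + 23140/8610) = -89*(-70) - (-15930*(-1/17200) + 23140*(1/8610)) = 6230 - (1593/1720 + 2314/861) = 6230 - 1*5351653/1480920 = 6230 - 5351653/1480920 = 9220779947/1480920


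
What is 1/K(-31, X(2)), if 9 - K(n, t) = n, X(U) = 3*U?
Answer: 1/40 ≈ 0.025000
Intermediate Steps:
K(n, t) = 9 - n
1/K(-31, X(2)) = 1/(9 - 1*(-31)) = 1/(9 + 31) = 1/40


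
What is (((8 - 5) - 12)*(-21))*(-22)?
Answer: -4158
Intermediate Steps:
(((8 - 5) - 12)*(-21))*(-22) = ((3 - 12)*(-21))*(-22) = -9*(-21)*(-22) = 189*(-22) = -4158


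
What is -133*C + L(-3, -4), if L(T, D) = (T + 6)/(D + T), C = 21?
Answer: -19554/7 ≈ -2793.4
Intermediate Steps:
L(T, D) = (6 + T)/(D + T)
-133*C + L(-3, -4) = -133*21 + (6 - 3)/(-4 - 3) = -2793 + 3/(-7) = -2793 - ⅐*3 = -2793 - 3/7 = -19554/7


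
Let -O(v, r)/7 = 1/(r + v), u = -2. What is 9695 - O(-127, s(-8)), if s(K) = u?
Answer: 1250648/129 ≈ 9694.9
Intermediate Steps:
s(K) = -2
O(v, r) = -7/(r + v)
9695 - O(-127, s(-8)) = 9695 - (-7)/(-2 - 127) = 9695 - (-7)/(-129) = 9695 - (-7)*(-1)/129 = 9695 - 1*7/129 = 9695 - 7/129 = 1250648/129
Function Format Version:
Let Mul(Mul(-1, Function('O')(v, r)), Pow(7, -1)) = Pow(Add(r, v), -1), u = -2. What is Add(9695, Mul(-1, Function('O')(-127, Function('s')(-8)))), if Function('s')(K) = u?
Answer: Rational(1250648, 129) ≈ 9694.9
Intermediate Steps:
Function('s')(K) = -2
Function('O')(v, r) = Mul(-7, Pow(Add(r, v), -1))
Add(9695, Mul(-1, Function('O')(-127, Function('s')(-8)))) = Add(9695, Mul(-1, Mul(-7, Pow(Add(-2, -127), -1)))) = Add(9695, Mul(-1, Mul(-7, Pow(-129, -1)))) = Add(9695, Mul(-1, Mul(-7, Rational(-1, 129)))) = Add(9695, Mul(-1, Rational(7, 129))) = Add(9695, Rational(-7, 129)) = Rational(1250648, 129)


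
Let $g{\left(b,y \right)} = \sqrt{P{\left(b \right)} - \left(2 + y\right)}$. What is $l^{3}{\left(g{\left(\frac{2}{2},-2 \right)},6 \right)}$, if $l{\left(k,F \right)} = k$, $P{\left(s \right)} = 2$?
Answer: $2 \sqrt{2} \approx 2.8284$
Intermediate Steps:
$g{\left(b,y \right)} = \sqrt{- y}$ ($g{\left(b,y \right)} = \sqrt{2 - \left(2 + y\right)} = \sqrt{- y}$)
$l^{3}{\left(g{\left(\frac{2}{2},-2 \right)},6 \right)} = \left(\sqrt{\left(-1\right) \left(-2\right)}\right)^{3} = \left(\sqrt{2}\right)^{3} = 2 \sqrt{2}$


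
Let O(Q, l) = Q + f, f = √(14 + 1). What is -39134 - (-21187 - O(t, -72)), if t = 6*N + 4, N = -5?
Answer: -17973 + √15 ≈ -17969.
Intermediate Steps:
f = √15 ≈ 3.8730
t = -26 (t = 6*(-5) + 4 = -30 + 4 = -26)
O(Q, l) = Q + √15
-39134 - (-21187 - O(t, -72)) = -39134 - (-21187 - (-26 + √15)) = -39134 - (-21187 + (26 - √15)) = -39134 - (-21161 - √15) = -39134 + (21161 + √15) = -17973 + √15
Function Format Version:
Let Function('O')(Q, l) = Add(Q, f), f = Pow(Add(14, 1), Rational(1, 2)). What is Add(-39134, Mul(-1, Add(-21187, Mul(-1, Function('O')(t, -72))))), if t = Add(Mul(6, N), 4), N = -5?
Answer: Add(-17973, Pow(15, Rational(1, 2))) ≈ -17969.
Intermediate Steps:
f = Pow(15, Rational(1, 2)) ≈ 3.8730
t = -26 (t = Add(Mul(6, -5), 4) = Add(-30, 4) = -26)
Function('O')(Q, l) = Add(Q, Pow(15, Rational(1, 2)))
Add(-39134, Mul(-1, Add(-21187, Mul(-1, Function('O')(t, -72))))) = Add(-39134, Mul(-1, Add(-21187, Mul(-1, Add(-26, Pow(15, Rational(1, 2))))))) = Add(-39134, Mul(-1, Add(-21187, Add(26, Mul(-1, Pow(15, Rational(1, 2))))))) = Add(-39134, Mul(-1, Add(-21161, Mul(-1, Pow(15, Rational(1, 2)))))) = Add(-39134, Add(21161, Pow(15, Rational(1, 2)))) = Add(-17973, Pow(15, Rational(1, 2)))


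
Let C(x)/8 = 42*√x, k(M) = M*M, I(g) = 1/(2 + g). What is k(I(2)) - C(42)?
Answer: 1/16 - 336*√42 ≈ -2177.5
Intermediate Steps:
k(M) = M²
C(x) = 336*√x (C(x) = 8*(42*√x) = 336*√x)
k(I(2)) - C(42) = (1/(2 + 2))² - 336*√42 = (1/4)² - 336*√42 = (¼)² - 336*√42 = 1/16 - 336*√42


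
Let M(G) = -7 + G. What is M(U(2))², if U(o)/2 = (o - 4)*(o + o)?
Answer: 529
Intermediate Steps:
U(o) = 4*o*(-4 + o) (U(o) = 2*((o - 4)*(o + o)) = 2*((-4 + o)*(2*o)) = 2*(2*o*(-4 + o)) = 4*o*(-4 + o))
M(U(2))² = (-7 + 4*2*(-4 + 2))² = (-7 + 4*2*(-2))² = (-7 - 16)² = (-23)² = 529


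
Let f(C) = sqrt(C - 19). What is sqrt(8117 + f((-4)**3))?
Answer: sqrt(8117 + I*sqrt(83)) ≈ 90.094 + 0.0506*I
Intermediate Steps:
f(C) = sqrt(-19 + C)
sqrt(8117 + f((-4)**3)) = sqrt(8117 + sqrt(-19 + (-4)**3)) = sqrt(8117 + sqrt(-19 - 64)) = sqrt(8117 + sqrt(-83)) = sqrt(8117 + I*sqrt(83))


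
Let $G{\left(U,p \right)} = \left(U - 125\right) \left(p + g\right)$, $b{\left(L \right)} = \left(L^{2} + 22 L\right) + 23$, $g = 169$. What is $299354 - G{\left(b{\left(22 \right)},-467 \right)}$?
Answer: $557422$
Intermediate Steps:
$b{\left(L \right)} = 23 + L^{2} + 22 L$
$G{\left(U,p \right)} = \left(-125 + U\right) \left(169 + p\right)$ ($G{\left(U,p \right)} = \left(U - 125\right) \left(p + 169\right) = \left(-125 + U\right) \left(169 + p\right)$)
$299354 - G{\left(b{\left(22 \right)},-467 \right)} = 299354 - \left(-21125 - -58375 + 169 \left(23 + 22^{2} + 22 \cdot 22\right) + \left(23 + 22^{2} + 22 \cdot 22\right) \left(-467\right)\right) = 299354 - \left(-21125 + 58375 + 169 \left(23 + 484 + 484\right) + \left(23 + 484 + 484\right) \left(-467\right)\right) = 299354 - \left(-21125 + 58375 + 169 \cdot 991 + 991 \left(-467\right)\right) = 299354 - \left(-21125 + 58375 + 167479 - 462797\right) = 299354 - -258068 = 299354 + 258068 = 557422$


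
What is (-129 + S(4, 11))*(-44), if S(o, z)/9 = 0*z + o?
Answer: 4092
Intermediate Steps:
S(o, z) = 9*o (S(o, z) = 9*(0*z + o) = 9*(0 + o) = 9*o)
(-129 + S(4, 11))*(-44) = (-129 + 9*4)*(-44) = (-129 + 36)*(-44) = -93*(-44) = 4092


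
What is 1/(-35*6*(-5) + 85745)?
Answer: 1/86795 ≈ 1.1521e-5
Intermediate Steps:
1/(-35*6*(-5) + 85745) = 1/(-210*(-5) + 85745) = 1/(1050 + 85745) = 1/86795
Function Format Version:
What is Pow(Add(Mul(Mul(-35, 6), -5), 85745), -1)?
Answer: Rational(1, 86795) ≈ 1.1521e-5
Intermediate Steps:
Pow(Add(Mul(Mul(-35, 6), -5), 85745), -1) = Pow(Add(Mul(-210, -5), 85745), -1) = Pow(Add(1050, 85745), -1) = Pow(86795, -1) = Rational(1, 86795)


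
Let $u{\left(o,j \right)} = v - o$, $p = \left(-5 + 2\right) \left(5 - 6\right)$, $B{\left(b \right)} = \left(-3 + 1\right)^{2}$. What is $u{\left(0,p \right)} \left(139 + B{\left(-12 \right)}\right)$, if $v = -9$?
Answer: $-1287$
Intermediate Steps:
$B{\left(b \right)} = 4$ ($B{\left(b \right)} = \left(-2\right)^{2} = 4$)
$p = 3$ ($p = \left(-3\right) \left(-1\right) = 3$)
$u{\left(o,j \right)} = -9 - o$
$u{\left(0,p \right)} \left(139 + B{\left(-12 \right)}\right) = \left(-9 - 0\right) \left(139 + 4\right) = \left(-9 + 0\right) 143 = \left(-9\right) 143 = -1287$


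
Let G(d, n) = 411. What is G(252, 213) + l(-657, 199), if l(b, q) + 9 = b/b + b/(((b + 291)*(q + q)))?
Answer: 19568287/48556 ≈ 403.00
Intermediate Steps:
l(b, q) = -8 + b/(2*q*(291 + b)) (l(b, q) = -9 + (b/b + b/(((b + 291)*(q + q)))) = -9 + (1 + b/(((291 + b)*(2*q)))) = -9 + (1 + b/((2*q*(291 + b)))) = -9 + (1 + b*(1/(2*q*(291 + b)))) = -9 + (1 + b/(2*q*(291 + b))) = -8 + b/(2*q*(291 + b)))
G(252, 213) + l(-657, 199) = 411 + (1/2)*(-657 - 4656*199 - 16*(-657)*199)/(199*(291 - 657)) = 411 + (1/2)*(1/199)*(-657 - 926544 + 2091888)/(-366) = 411 + (1/2)*(1/199)*(-1/366)*1164687 = 411 - 388229/48556 = 19568287/48556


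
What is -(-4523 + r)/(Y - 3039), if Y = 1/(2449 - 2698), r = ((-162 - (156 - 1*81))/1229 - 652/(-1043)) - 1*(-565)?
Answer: -1263176080941/969989007064 ≈ -1.3023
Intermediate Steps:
r = 724797672/1281847 (r = ((-162 - (156 - 81))*(1/1229) - 652*(-1/1043)) + 565 = ((-162 - 1*75)*(1/1229) + 652/1043) + 565 = ((-162 - 75)*(1/1229) + 652/1043) + 565 = (-237*1/1229 + 652/1043) + 565 = (-237/1229 + 652/1043) + 565 = 554117/1281847 + 565 = 724797672/1281847 ≈ 565.43)
Y = -1/249 (Y = 1/(-249) = -1/249 ≈ -0.0040161)
-(-4523 + r)/(Y - 3039) = -(-4523 + 724797672/1281847)/(-1/249 - 3039) = -(-5072996309)/(1281847*(-756712/249)) = -(-5072996309)*(-249)/(1281847*756712) = -1*1263176080941/969989007064 = -1263176080941/969989007064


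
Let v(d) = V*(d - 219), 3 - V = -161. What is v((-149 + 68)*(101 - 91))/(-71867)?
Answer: 168756/71867 ≈ 2.3482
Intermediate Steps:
V = 164 (V = 3 - 1*(-161) = 3 + 161 = 164)
v(d) = -35916 + 164*d (v(d) = 164*(d - 219) = 164*(-219 + d) = -35916 + 164*d)
v((-149 + 68)*(101 - 91))/(-71867) = (-35916 + 164*((-149 + 68)*(101 - 91)))/(-71867) = (-35916 + 164*(-81*10))*(-1/71867) = (-35916 + 164*(-810))*(-1/71867) = (-35916 - 132840)*(-1/71867) = -168756*(-1/71867) = 168756/71867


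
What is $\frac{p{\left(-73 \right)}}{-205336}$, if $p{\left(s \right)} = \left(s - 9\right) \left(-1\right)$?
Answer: $- \frac{41}{102668} \approx -0.00039935$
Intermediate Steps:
$p{\left(s \right)} = 9 - s$ ($p{\left(s \right)} = \left(-9 + s\right) \left(-1\right) = 9 - s$)
$\frac{p{\left(-73 \right)}}{-205336} = \frac{9 - -73}{-205336} = \left(9 + 73\right) \left(- \frac{1}{205336}\right) = 82 \left(- \frac{1}{205336}\right) = - \frac{41}{102668}$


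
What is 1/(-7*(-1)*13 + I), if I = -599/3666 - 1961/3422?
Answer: 3136263/283090232 ≈ 0.011079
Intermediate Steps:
I = -2309701/3136263 (I = -599*1/3666 - 1961*1/3422 = -599/3666 - 1961/3422 = -2309701/3136263 ≈ -0.73645)
1/(-7*(-1)*13 + I) = 1/(-7*(-1)*13 - 2309701/3136263) = 1/(7*13 - 2309701/3136263) = 1/(91 - 2309701/3136263) = 1/(283090232/3136263) = 3136263/283090232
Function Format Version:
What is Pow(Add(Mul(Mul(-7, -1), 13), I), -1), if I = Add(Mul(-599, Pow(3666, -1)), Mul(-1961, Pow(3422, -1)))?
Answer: Rational(3136263, 283090232) ≈ 0.011079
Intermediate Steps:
I = Rational(-2309701, 3136263) (I = Add(Mul(-599, Rational(1, 3666)), Mul(-1961, Rational(1, 3422))) = Add(Rational(-599, 3666), Rational(-1961, 3422)) = Rational(-2309701, 3136263) ≈ -0.73645)
Pow(Add(Mul(Mul(-7, -1), 13), I), -1) = Pow(Add(Mul(Mul(-7, -1), 13), Rational(-2309701, 3136263)), -1) = Pow(Add(Mul(7, 13), Rational(-2309701, 3136263)), -1) = Pow(Add(91, Rational(-2309701, 3136263)), -1) = Pow(Rational(283090232, 3136263), -1) = Rational(3136263, 283090232)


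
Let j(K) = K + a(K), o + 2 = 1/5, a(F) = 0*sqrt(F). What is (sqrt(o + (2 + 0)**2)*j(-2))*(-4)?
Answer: 8*sqrt(55)/5 ≈ 11.866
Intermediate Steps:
a(F) = 0
o = -9/5 (o = -2 + 1/5 = -9/5 ≈ -1.8000)
j(K) = K (j(K) = K + 0 = K)
(sqrt(o + (2 + 0)**2)*j(-2))*(-4) = (sqrt(-9/5 + (2 + 0)**2)*(-2))*(-4) = (sqrt(-9/5 + 2**2)*(-2))*(-4) = (sqrt(-9/5 + 4)*(-2))*(-4) = (sqrt(11/5)*(-2))*(-4) = ((sqrt(55)/5)*(-2))*(-4) = -2*sqrt(55)/5*(-4) = 8*sqrt(55)/5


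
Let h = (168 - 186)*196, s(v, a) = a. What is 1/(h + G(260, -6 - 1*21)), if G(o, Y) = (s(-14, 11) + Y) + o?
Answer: -1/3284 ≈ -0.00030451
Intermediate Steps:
G(o, Y) = 11 + Y + o (G(o, Y) = (11 + Y) + o = 11 + Y + o)
h = -3528 (h = -18*196 = -3528)
1/(h + G(260, -6 - 1*21)) = 1/(-3528 + (11 + (-6 - 1*21) + 260)) = 1/(-3528 + (11 + (-6 - 21) + 260)) = 1/(-3528 + (11 - 27 + 260)) = 1/(-3528 + 244) = 1/(-3284) = -1/3284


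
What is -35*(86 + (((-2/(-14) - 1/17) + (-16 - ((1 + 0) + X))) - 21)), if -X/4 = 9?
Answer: -50030/17 ≈ -2942.9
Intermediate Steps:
X = -36 (X = -4*9 = -36)
-35*(86 + (((-2/(-14) - 1/17) + (-16 - ((1 + 0) + X))) - 21)) = -35*(86 + (((-2/(-14) - 1/17) + (-16 - ((1 + 0) - 36))) - 21)) = -35*(86 + (((-2*(-1/14) - 1*1/17) + (-16 - (1 - 36))) - 21)) = -35*(86 + (((⅐ - 1/17) + (-16 - 1*(-35))) - 21)) = -35*(86 + ((10/119 + (-16 + 35)) - 21)) = -35*(86 + ((10/119 + 19) - 21)) = -35*(86 + (2271/119 - 21)) = -35*(86 - 228/119) = -35*10006/119 = -50030/17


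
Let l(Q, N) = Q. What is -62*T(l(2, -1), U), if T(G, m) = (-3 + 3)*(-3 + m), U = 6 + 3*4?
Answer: 0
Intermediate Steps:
U = 18 (U = 6 + 12 = 18)
T(G, m) = 0 (T(G, m) = 0*(-3 + m) = 0)
-62*T(l(2, -1), U) = -62*0 = 0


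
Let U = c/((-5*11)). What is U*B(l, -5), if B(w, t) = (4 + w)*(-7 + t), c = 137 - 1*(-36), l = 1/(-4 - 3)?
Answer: 56052/385 ≈ 145.59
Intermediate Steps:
l = -1/7 (l = 1/(-7) = -1/7 ≈ -0.14286)
c = 173 (c = 137 + 36 = 173)
B(w, t) = (-7 + t)*(4 + w)
U = -173/55 (U = 173/((-5*11)) = 173/(-55) = 173*(-1/55) = -173/55 ≈ -3.1455)
U*B(l, -5) = -173*(-28 - 7*(-1/7) + 4*(-5) - 5*(-1/7))/55 = -173*(-28 + 1 - 20 + 5/7)/55 = -173/55*(-324/7) = 56052/385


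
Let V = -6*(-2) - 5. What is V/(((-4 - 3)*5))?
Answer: -1/5 ≈ -0.20000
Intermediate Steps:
V = 7 (V = 12 - 5 = 7)
V/(((-4 - 3)*5)) = 7/(((-4 - 3)*5)) = 7/((-7*5)) = 7/(-35) = 7*(-1/35) = -1/5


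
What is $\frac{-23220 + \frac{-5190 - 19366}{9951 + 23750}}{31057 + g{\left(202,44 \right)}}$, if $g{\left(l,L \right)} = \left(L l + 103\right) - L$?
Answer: $- \frac{195640444}{337043701} \approx -0.58046$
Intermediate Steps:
$g{\left(l,L \right)} = 103 - L + L l$ ($g{\left(l,L \right)} = \left(103 + L l\right) - L = 103 - L + L l$)
$\frac{-23220 + \frac{-5190 - 19366}{9951 + 23750}}{31057 + g{\left(202,44 \right)}} = \frac{-23220 + \frac{-5190 - 19366}{9951 + 23750}}{31057 + \left(103 - 44 + 44 \cdot 202\right)} = \frac{-23220 - \frac{24556}{33701}}{31057 + \left(103 - 44 + 8888\right)} = \frac{-23220 - \frac{24556}{33701}}{31057 + 8947} = \frac{-23220 - \frac{24556}{33701}}{40004} = \left(- \frac{782561776}{33701}\right) \frac{1}{40004} = - \frac{195640444}{337043701}$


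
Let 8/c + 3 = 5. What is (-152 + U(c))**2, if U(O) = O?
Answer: 21904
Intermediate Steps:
c = 4 (c = 8/(-3 + 5) = 8/2 = 8*(1/2) = 4)
(-152 + U(c))**2 = (-152 + 4)**2 = (-148)**2 = 21904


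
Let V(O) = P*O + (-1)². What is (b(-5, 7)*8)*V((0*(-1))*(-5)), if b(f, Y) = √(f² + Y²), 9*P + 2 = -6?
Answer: 8*√74 ≈ 68.819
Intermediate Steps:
P = -8/9 (P = -2/9 + (⅑)*(-6) = -2/9 - ⅔ = -8/9 ≈ -0.88889)
b(f, Y) = √(Y² + f²)
V(O) = 1 - 8*O/9 (V(O) = -8*O/9 + (-1)² = -8*O/9 + 1 = 1 - 8*O/9)
(b(-5, 7)*8)*V((0*(-1))*(-5)) = (√(7² + (-5)²)*8)*(1 - 8*0*(-1)*(-5)/9) = (√(49 + 25)*8)*(1 - 0*(-5)) = (√74*8)*(1 - 8/9*0) = (8*√74)*(1 + 0) = (8*√74)*1 = 8*√74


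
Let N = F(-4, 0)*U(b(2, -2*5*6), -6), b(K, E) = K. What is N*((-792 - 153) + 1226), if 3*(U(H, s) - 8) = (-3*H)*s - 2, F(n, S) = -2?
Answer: -32596/3 ≈ -10865.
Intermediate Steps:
U(H, s) = 22/3 - H*s (U(H, s) = 8 + ((-3*H)*s - 2)/3 = 8 + (-3*H*s - 2)/3 = 8 + (-2 - 3*H*s)/3 = 8 + (-⅔ - H*s) = 22/3 - H*s)
N = -116/3 (N = -2*(22/3 - 1*2*(-6)) = -2*(22/3 + 12) = -2*58/3 = -116/3 ≈ -38.667)
N*((-792 - 153) + 1226) = -116*((-792 - 153) + 1226)/3 = -116*(-945 + 1226)/3 = -116/3*281 = -32596/3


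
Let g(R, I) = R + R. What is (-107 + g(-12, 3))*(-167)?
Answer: 21877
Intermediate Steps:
g(R, I) = 2*R
(-107 + g(-12, 3))*(-167) = (-107 + 2*(-12))*(-167) = (-107 - 24)*(-167) = -131*(-167) = 21877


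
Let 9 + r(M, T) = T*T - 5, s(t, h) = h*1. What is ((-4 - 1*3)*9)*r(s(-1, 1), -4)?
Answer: -126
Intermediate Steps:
s(t, h) = h
r(M, T) = -14 + T**2 (r(M, T) = -9 + (T*T - 5) = -9 + (T**2 - 5) = -9 + (-5 + T**2) = -14 + T**2)
((-4 - 1*3)*9)*r(s(-1, 1), -4) = ((-4 - 1*3)*9)*(-14 + (-4)**2) = ((-4 - 3)*9)*(-14 + 16) = -7*9*2 = -63*2 = -126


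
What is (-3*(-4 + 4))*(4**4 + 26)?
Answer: 0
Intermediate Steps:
(-3*(-4 + 4))*(4**4 + 26) = (-3*0)*(256 + 26) = -3*0*282 = 0*282 = 0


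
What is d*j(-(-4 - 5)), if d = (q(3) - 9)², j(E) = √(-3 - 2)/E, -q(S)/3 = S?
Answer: 36*I*√5 ≈ 80.498*I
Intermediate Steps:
q(S) = -3*S
j(E) = I*√5/E (j(E) = √(-5)/E = (I*√5)/E = I*√5/E)
d = 324 (d = (-3*3 - 9)² = (-9 - 9)² = (-18)² = 324)
d*j(-(-4 - 5)) = 324*(I*√5/((-(-4 - 5)))) = 324*(I*√5/((-1*(-9)))) = 324*(I*√5/9) = 36*I*√5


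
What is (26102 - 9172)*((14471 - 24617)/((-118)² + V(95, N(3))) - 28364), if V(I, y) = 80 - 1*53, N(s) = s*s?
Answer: -6699477128300/13951 ≈ -4.8022e+8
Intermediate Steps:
N(s) = s²
V(I, y) = 27 (V(I, y) = 80 - 53 = 27)
(26102 - 9172)*((14471 - 24617)/((-118)² + V(95, N(3))) - 28364) = (26102 - 9172)*((14471 - 24617)/((-118)² + 27) - 28364) = 16930*(-10146/(13924 + 27) - 28364) = 16930*(-10146/13951 - 28364) = 16930*(-395716310/13951) = -6699477128300/13951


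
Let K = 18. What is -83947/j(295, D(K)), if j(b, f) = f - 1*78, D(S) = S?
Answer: 83947/60 ≈ 1399.1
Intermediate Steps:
j(b, f) = -78 + f (j(b, f) = f - 78 = -78 + f)
-83947/j(295, D(K)) = -83947/(-78 + 18) = -83947/(-60) = -83947*(-1/60) = 83947/60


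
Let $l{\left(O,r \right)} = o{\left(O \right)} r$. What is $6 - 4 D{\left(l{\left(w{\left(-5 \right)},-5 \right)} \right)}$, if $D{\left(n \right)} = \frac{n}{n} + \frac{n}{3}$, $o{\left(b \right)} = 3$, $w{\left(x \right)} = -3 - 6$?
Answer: $22$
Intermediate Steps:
$w{\left(x \right)} = -9$ ($w{\left(x \right)} = -3 - 6 = -9$)
$l{\left(O,r \right)} = 3 r$
$D{\left(n \right)} = 1 + \frac{n}{3}$ ($D{\left(n \right)} = 1 + n \frac{1}{3} = 1 + \frac{n}{3}$)
$6 - 4 D{\left(l{\left(w{\left(-5 \right)},-5 \right)} \right)} = 6 - 4 \left(1 + \frac{3 \left(-5\right)}{3}\right) = 6 - 4 \left(1 + \frac{1}{3} \left(-15\right)\right) = 6 - 4 \left(1 - 5\right) = 6 - -16 = 6 + 16 = 22$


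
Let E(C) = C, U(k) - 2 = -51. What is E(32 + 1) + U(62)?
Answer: -16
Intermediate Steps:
U(k) = -49 (U(k) = 2 - 51 = -49)
E(32 + 1) + U(62) = (32 + 1) - 49 = 33 - 49 = -16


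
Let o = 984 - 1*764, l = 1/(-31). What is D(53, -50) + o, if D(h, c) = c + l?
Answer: 5269/31 ≈ 169.97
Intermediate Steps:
l = -1/31 ≈ -0.032258
D(h, c) = -1/31 + c (D(h, c) = c - 1/31 = -1/31 + c)
o = 220 (o = 984 - 764 = 220)
D(53, -50) + o = (-1/31 - 50) + 220 = -1551/31 + 220 = 5269/31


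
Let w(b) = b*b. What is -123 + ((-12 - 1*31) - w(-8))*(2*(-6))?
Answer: 1161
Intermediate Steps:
w(b) = b²
-123 + ((-12 - 1*31) - w(-8))*(2*(-6)) = -123 + ((-12 - 1*31) - 1*(-8)²)*(2*(-6)) = -123 + ((-12 - 31) - 1*64)*(-12) = -123 + (-43 - 64)*(-12) = -123 - 107*(-12) = -123 + 1284 = 1161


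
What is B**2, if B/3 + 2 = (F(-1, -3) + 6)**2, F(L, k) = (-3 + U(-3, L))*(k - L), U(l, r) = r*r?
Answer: 86436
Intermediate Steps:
U(l, r) = r**2
F(L, k) = (-3 + L**2)*(k - L)
B = 294 (B = -6 + 3*((-1*(-1)**3 - 3*(-3) + 3*(-1) - 3*(-1)**2) + 6)**2 = -6 + 3*((-1*(-1) + 9 - 3 - 3*1) + 6)**2 = -6 + 3*((1 + 9 - 3 - 3) + 6)**2 = -6 + 3*(4 + 6)**2 = -6 + 3*10**2 = -6 + 3*100 = -6 + 300 = 294)
B**2 = 294**2 = 86436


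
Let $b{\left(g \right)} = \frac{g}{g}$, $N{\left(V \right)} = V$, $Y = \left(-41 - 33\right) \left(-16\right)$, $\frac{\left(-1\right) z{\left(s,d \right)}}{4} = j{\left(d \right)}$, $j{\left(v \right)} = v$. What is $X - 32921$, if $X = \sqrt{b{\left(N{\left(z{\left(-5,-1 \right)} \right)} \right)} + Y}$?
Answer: $-32921 + \sqrt{1185} \approx -32887.0$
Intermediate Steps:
$z{\left(s,d \right)} = - 4 d$
$Y = 1184$ ($Y = \left(-74\right) \left(-16\right) = 1184$)
$b{\left(g \right)} = 1$
$X = \sqrt{1185}$ ($X = \sqrt{1 + 1184} = \sqrt{1185} \approx 34.424$)
$X - 32921 = \sqrt{1185} - 32921 = -32921 + \sqrt{1185}$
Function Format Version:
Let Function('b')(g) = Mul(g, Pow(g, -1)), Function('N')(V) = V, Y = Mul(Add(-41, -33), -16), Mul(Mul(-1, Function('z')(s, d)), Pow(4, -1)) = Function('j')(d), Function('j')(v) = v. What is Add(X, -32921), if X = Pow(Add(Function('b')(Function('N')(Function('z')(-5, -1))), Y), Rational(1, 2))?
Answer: Add(-32921, Pow(1185, Rational(1, 2))) ≈ -32887.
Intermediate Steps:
Function('z')(s, d) = Mul(-4, d)
Y = 1184 (Y = Mul(-74, -16) = 1184)
Function('b')(g) = 1
X = Pow(1185, Rational(1, 2)) (X = Pow(Add(1, 1184), Rational(1, 2)) = Pow(1185, Rational(1, 2)) ≈ 34.424)
Add(X, -32921) = Add(Pow(1185, Rational(1, 2)), -32921) = Add(-32921, Pow(1185, Rational(1, 2)))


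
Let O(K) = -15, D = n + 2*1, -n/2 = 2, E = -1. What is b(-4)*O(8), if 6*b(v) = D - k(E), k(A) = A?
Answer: 5/2 ≈ 2.5000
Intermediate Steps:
n = -4 (n = -2*2 = -4)
D = -2 (D = -4 + 2*1 = -4 + 2 = -2)
b(v) = -⅙ (b(v) = (-2 - 1*(-1))/6 = (-2 + 1)/6 = (⅙)*(-1) = -⅙)
b(-4)*O(8) = -⅙*(-15) = 5/2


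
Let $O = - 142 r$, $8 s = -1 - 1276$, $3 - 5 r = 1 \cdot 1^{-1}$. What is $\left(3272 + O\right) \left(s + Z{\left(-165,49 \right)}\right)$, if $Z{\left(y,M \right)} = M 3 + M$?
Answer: $\frac{1169529}{10} \approx 1.1695 \cdot 10^{5}$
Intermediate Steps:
$r = \frac{2}{5}$ ($r = \frac{3}{5} - \frac{1 \cdot 1^{-1}}{5} = \frac{3}{5} - \frac{1 \cdot 1}{5} = \frac{3}{5} - \frac{1}{5} = \frac{2}{5} \approx 0.4$)
$s = - \frac{1277}{8}$ ($s = \frac{-1 - 1276}{8} = \frac{1}{8} \left(-1277\right) = - \frac{1277}{8} \approx -159.63$)
$O = - \frac{284}{5}$ ($O = \left(-142\right) \frac{2}{5} = - \frac{284}{5} \approx -56.8$)
$Z{\left(y,M \right)} = 4 M$ ($Z{\left(y,M \right)} = 3 M + M = 4 M$)
$\left(3272 + O\right) \left(s + Z{\left(-165,49 \right)}\right) = \left(3272 - \frac{284}{5}\right) \left(- \frac{1277}{8} + 4 \cdot 49\right) = \frac{16076 \left(- \frac{1277}{8} + 196\right)}{5} = \frac{16076}{5} \cdot \frac{291}{8} = \frac{1169529}{10}$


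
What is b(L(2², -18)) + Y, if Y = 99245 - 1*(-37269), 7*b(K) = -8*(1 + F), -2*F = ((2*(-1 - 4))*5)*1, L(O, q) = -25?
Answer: 955390/7 ≈ 1.3648e+5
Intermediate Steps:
F = 25 (F = -(2*(-1 - 4))*5/2 = -(2*(-5))*5/2 = -(-10*5)/2 = -(-25) = -½*(-50) = 25)
b(K) = -208/7 (b(K) = (-8*(1 + 25))/7 = (-8*26)/7 = (⅐)*(-208) = -208/7)
Y = 136514 (Y = 99245 + 37269 = 136514)
b(L(2², -18)) + Y = -208/7 + 136514 = 955390/7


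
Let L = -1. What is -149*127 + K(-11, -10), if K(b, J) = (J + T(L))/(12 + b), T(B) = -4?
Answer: -18937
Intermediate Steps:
K(b, J) = (-4 + J)/(12 + b) (K(b, J) = (J - 4)/(12 + b) = (-4 + J)/(12 + b))
-149*127 + K(-11, -10) = -149*127 + (-4 - 10)/(12 - 11) = -18923 - 14/1 = -18923 + 1*(-14) = -18923 - 14 = -18937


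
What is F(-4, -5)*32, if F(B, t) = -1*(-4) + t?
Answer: -32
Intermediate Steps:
F(B, t) = 4 + t
F(-4, -5)*32 = (4 - 5)*32 = -1*32 = -32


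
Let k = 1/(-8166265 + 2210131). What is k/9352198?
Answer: -1/55702944482532 ≈ -1.7952e-14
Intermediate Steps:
k = -1/5956134 (k = 1/(-5956134) = -1/5956134 ≈ -1.6789e-7)
k/9352198 = -1/5956134/9352198 = -1/5956134*1/9352198 = -1/55702944482532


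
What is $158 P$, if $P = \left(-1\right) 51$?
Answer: $-8058$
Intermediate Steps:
$P = -51$
$158 P = 158 \left(-51\right) = -8058$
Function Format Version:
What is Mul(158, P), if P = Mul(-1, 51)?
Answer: -8058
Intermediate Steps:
P = -51
Mul(158, P) = Mul(158, -51) = -8058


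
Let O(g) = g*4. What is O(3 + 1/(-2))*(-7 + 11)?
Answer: 40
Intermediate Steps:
O(g) = 4*g
O(3 + 1/(-2))*(-7 + 11) = (4*(3 + 1/(-2)))*(-7 + 11) = (4*(3 - ½))*4 = (4*(5/2))*4 = 10*4 = 40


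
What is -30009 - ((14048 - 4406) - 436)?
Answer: -39215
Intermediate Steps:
-30009 - ((14048 - 4406) - 436) = -30009 - (9642 - 436) = -30009 - 1*9206 = -30009 - 9206 = -39215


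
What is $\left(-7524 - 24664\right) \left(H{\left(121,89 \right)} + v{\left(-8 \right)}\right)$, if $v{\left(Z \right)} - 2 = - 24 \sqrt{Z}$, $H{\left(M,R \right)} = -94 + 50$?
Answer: $1351896 + 1545024 i \sqrt{2} \approx 1.3519 \cdot 10^{6} + 2.185 \cdot 10^{6} i$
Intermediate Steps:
$H{\left(M,R \right)} = -44$
$v{\left(Z \right)} = 2 - 24 \sqrt{Z}$
$\left(-7524 - 24664\right) \left(H{\left(121,89 \right)} + v{\left(-8 \right)}\right) = \left(-7524 - 24664\right) \left(-44 + \left(2 - 24 \sqrt{-8}\right)\right) = - 32188 \left(-44 + \left(2 - 24 \cdot 2 i \sqrt{2}\right)\right) = - 32188 \left(-44 + \left(2 - 48 i \sqrt{2}\right)\right) = - 32188 \left(-42 - 48 i \sqrt{2}\right) = 1351896 + 1545024 i \sqrt{2}$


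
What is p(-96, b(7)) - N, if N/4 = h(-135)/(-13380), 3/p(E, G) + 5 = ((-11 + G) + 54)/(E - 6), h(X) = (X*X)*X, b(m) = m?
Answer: -45961119/62440 ≈ -736.08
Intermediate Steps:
h(X) = X**3 (h(X) = X**2*X = X**3)
p(E, G) = 3/(-5 + (43 + G)/(-6 + E)) (p(E, G) = 3/(-5 + ((-11 + G) + 54)/(E - 6)) = 3/(-5 + (43 + G)/(-6 + E)))
N = 164025/223 (N = 4*((-135)**3/(-13380)) = 4*(-2460375*(-1/13380)) = 4*(164025/892) = 164025/223 ≈ 735.54)
p(-96, b(7)) - N = 3*(-6 - 96)/(73 + 7 - 5*(-96)) - 1*164025/223 = 3*(-102)/(73 + 7 + 480) - 164025/223 = 3*(-102)/560 - 164025/223 = 3*(1/560)*(-102) - 164025/223 = -153/280 - 164025/223 = -45961119/62440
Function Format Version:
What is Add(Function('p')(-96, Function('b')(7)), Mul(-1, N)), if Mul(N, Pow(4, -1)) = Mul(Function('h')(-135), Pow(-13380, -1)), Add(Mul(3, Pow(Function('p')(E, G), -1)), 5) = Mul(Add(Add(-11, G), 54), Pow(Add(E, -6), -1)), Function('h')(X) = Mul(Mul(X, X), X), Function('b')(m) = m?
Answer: Rational(-45961119, 62440) ≈ -736.08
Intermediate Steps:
Function('h')(X) = Pow(X, 3) (Function('h')(X) = Mul(Pow(X, 2), X) = Pow(X, 3))
Function('p')(E, G) = Mul(3, Pow(Add(-5, Mul(Pow(Add(-6, E), -1), Add(43, G))), -1)) (Function('p')(E, G) = Mul(3, Pow(Add(-5, Mul(Add(Add(-11, G), 54), Pow(Add(E, -6), -1))), -1)) = Mul(3, Pow(Add(-5, Mul(Add(43, G), Pow(Add(-6, E), -1))), -1)) = Mul(3, Pow(Add(-5, Mul(Pow(Add(-6, E), -1), Add(43, G))), -1)))
N = Rational(164025, 223) (N = Mul(4, Mul(Pow(-135, 3), Pow(-13380, -1))) = Mul(4, Mul(-2460375, Rational(-1, 13380))) = Mul(4, Rational(164025, 892)) = Rational(164025, 223) ≈ 735.54)
Add(Function('p')(-96, Function('b')(7)), Mul(-1, N)) = Add(Mul(3, Pow(Add(73, 7, Mul(-5, -96)), -1), Add(-6, -96)), Mul(-1, Rational(164025, 223))) = Add(Mul(3, Pow(Add(73, 7, 480), -1), -102), Rational(-164025, 223)) = Add(Mul(3, Pow(560, -1), -102), Rational(-164025, 223)) = Add(Mul(3, Rational(1, 560), -102), Rational(-164025, 223)) = Add(Rational(-153, 280), Rational(-164025, 223)) = Rational(-45961119, 62440)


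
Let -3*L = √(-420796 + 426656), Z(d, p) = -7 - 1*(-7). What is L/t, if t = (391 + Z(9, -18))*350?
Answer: -√1465/205275 ≈ -0.00018646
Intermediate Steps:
Z(d, p) = 0 (Z(d, p) = -7 + 7 = 0)
t = 136850 (t = (391 + 0)*350 = 391*350 = 136850)
L = -2*√1465/3 (L = -√(-420796 + 426656)/3 = -2*√1465/3 ≈ -25.517)
L/t = -2*√1465/3/136850 = -2*√1465/3*(1/136850) = -√1465/205275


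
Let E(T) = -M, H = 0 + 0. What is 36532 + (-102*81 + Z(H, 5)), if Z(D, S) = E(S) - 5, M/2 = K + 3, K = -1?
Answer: 28261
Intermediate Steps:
H = 0
M = 4 (M = 2*(-1 + 3) = 2*2 = 4)
E(T) = -4 (E(T) = -1*4 = -4)
Z(D, S) = -9 (Z(D, S) = -4 - 5 = -9)
36532 + (-102*81 + Z(H, 5)) = 36532 + (-102*81 - 9) = 36532 + (-8262 - 9) = 36532 - 8271 = 28261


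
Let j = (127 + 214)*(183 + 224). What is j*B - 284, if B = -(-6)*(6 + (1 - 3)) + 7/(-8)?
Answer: 25673323/8 ≈ 3.2092e+6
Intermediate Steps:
j = 138787 (j = 341*407 = 138787)
B = 185/8 (B = -(-6)*(6 - 2) + 7*(-⅛) = -(-6)*4 - 7/8 = -6*(-4) - 7/8 = 24 - 7/8 = 185/8 ≈ 23.125)
j*B - 284 = 138787*(185/8) - 284 = 25675595/8 - 284 = 25673323/8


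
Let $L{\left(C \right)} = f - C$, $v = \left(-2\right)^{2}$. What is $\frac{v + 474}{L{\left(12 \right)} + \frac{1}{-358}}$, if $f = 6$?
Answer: $- \frac{171124}{2149} \approx -79.63$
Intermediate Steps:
$v = 4$
$L{\left(C \right)} = 6 - C$
$\frac{v + 474}{L{\left(12 \right)} + \frac{1}{-358}} = \frac{4 + 474}{\left(6 - 12\right) + \frac{1}{-358}} = \frac{478}{\left(6 - 12\right) - \frac{1}{358}} = \frac{478}{-6 - \frac{1}{358}} = \frac{478}{- \frac{2149}{358}} = 478 \left(- \frac{358}{2149}\right) = - \frac{171124}{2149}$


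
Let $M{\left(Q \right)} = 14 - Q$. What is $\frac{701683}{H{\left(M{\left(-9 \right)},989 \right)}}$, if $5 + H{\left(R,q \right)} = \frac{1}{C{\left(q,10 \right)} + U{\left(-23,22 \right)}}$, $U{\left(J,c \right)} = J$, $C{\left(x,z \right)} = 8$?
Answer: $- \frac{10525245}{76} \approx -1.3849 \cdot 10^{5}$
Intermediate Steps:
$H{\left(R,q \right)} = - \frac{76}{15}$ ($H{\left(R,q \right)} = -5 + \frac{1}{8 - 23} = -5 + \frac{1}{-15} = -5 - \frac{1}{15} = - \frac{76}{15}$)
$\frac{701683}{H{\left(M{\left(-9 \right)},989 \right)}} = \frac{701683}{- \frac{76}{15}} = 701683 \left(- \frac{15}{76}\right) = - \frac{10525245}{76}$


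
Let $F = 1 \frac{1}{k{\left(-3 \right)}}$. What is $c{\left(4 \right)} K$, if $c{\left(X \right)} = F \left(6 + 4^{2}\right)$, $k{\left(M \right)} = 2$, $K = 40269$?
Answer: $442959$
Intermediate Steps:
$F = \frac{1}{2}$ ($F = 1 \cdot \frac{1}{2} = \frac{1}{2} \approx 0.5$)
$c{\left(X \right)} = 11$ ($c{\left(X \right)} = \frac{6 + 4^{2}}{2} = \frac{6 + 16}{2} = \frac{1}{2} \cdot 22 = 11$)
$c{\left(4 \right)} K = 11 \cdot 40269 = 442959$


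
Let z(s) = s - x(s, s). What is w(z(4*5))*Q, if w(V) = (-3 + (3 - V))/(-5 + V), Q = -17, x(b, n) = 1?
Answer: 323/14 ≈ 23.071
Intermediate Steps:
z(s) = -1 + s (z(s) = s - 1*1 = s - 1 = -1 + s)
w(V) = -V/(-5 + V) (w(V) = (-V)/(-5 + V) = -V/(-5 + V))
w(z(4*5))*Q = -(-1 + 4*5)/(-5 + (-1 + 4*5))*(-17) = -(-1 + 20)/(-5 + (-1 + 20))*(-17) = -1*19/(-5 + 19)*(-17) = -1*19/14*(-17) = -1*19*1/14*(-17) = -19/14*(-17) = 323/14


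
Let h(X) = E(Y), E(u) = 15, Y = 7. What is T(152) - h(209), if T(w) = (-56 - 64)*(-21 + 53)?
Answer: -3855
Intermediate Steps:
T(w) = -3840 (T(w) = -120*32 = -3840)
h(X) = 15
T(152) - h(209) = -3840 - 1*15 = -3840 - 15 = -3855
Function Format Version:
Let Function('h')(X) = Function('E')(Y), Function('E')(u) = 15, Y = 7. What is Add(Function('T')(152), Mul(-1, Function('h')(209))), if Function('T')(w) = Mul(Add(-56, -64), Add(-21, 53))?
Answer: -3855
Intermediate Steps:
Function('T')(w) = -3840 (Function('T')(w) = Mul(-120, 32) = -3840)
Function('h')(X) = 15
Add(Function('T')(152), Mul(-1, Function('h')(209))) = Add(-3840, Mul(-1, 15)) = Add(-3840, -15) = -3855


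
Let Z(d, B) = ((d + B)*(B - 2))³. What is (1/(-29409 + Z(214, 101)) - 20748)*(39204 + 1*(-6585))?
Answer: -6841681806160515985991/10109181409072 ≈ -6.7678e+8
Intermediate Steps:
Z(d, B) = (-2 + B)³*(B + d)³ (Z(d, B) = ((B + d)*(-2 + B))³ = ((-2 + B)*(B + d))³ = (-2 + B)³*(B + d)³)
(1/(-29409 + Z(214, 101)) - 20748)*(39204 + 1*(-6585)) = (1/(-29409 + (-2 + 101)³*(101 + 214)³) - 20748)*(39204 + 1*(-6585)) = (1/(-29409 + 99³*315³) - 20748)*(39204 - 6585) = (1/(-29409 + 970299*31255875) - 20748)*32619 = (1/(-29409 + 30327544256625) - 20748)*32619 = (1/30327544227216 - 20748)*32619 = -629235887626277567/30327544227216*32619 = -6841681806160515985991/10109181409072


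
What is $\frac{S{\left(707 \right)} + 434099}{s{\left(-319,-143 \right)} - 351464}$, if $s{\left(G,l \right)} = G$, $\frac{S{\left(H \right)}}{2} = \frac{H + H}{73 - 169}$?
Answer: $- \frac{10417669}{8442792} \approx -1.2339$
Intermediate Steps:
$S{\left(H \right)} = - \frac{H}{24}$ ($S{\left(H \right)} = 2 \frac{H + H}{73 - 169} = 2 \frac{2 H}{-96} = 2 \cdot 2 H \left(- \frac{1}{96}\right) = 2 \left(- \frac{H}{48}\right) = - \frac{H}{24}$)
$\frac{S{\left(707 \right)} + 434099}{s{\left(-319,-143 \right)} - 351464} = \frac{\left(- \frac{1}{24}\right) 707 + 434099}{-319 - 351464} = \frac{- \frac{707}{24} + 434099}{-351783} = \frac{10417669}{24} \left(- \frac{1}{351783}\right) = - \frac{10417669}{8442792}$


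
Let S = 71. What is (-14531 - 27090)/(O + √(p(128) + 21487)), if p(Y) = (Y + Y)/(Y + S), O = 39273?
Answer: -325281725067/306927061102 + 41621*√850957631/306927061102 ≈ -1.0558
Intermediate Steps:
p(Y) = 2*Y/(71 + Y) (p(Y) = (Y + Y)/(Y + 71) = (2*Y)/(71 + Y) = 2*Y/(71 + Y))
(-14531 - 27090)/(O + √(p(128) + 21487)) = (-14531 - 27090)/(39273 + √(2*128/(71 + 128) + 21487)) = -41621/(39273 + √(2*128/199 + 21487)) = -41621/(39273 + √(2*128*(1/199) + 21487)) = -41621/(39273 + √(256/199 + 21487)) = -41621/(39273 + √(4276169/199)) = -41621/(39273 + √850957631/199)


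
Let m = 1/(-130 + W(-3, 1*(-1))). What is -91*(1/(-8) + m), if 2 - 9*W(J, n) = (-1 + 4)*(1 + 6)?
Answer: 114751/9512 ≈ 12.064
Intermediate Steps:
W(J, n) = -19/9 (W(J, n) = 2/9 - (-1 + 4)*(1 + 6)/9 = 2/9 - 7/3 = -19/9)
m = -9/1189 (m = 1/(-130 - 19/9) = 1/(-1189/9) = -9/1189 ≈ -0.0075694)
-91*(1/(-8) + m) = -91*(1/(-8) - 9/1189) = -91*(-1/8 - 9/1189) = -91*(-1261/9512) = 114751/9512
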